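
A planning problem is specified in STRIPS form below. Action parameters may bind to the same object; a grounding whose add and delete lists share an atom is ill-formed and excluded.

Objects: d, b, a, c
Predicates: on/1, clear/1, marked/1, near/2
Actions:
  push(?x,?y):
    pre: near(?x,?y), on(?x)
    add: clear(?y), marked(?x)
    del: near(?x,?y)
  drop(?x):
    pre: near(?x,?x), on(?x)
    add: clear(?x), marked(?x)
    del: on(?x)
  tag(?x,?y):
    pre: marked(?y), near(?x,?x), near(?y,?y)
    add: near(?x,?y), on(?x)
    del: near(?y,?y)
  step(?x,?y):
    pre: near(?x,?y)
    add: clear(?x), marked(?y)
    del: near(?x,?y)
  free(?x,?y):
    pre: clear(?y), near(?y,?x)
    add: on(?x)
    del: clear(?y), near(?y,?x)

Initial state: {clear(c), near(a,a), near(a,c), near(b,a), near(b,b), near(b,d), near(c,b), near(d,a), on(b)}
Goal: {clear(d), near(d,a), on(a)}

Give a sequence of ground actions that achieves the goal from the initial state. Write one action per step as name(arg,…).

push(b,d); tag(a,b)

1. push(b,d)  →  {clear(c), clear(d), marked(b), near(a,a), near(a,c), near(b,a), near(b,b), near(c,b), near(d,a), on(b)}
2. tag(a,b)  →  {clear(c), clear(d), marked(b), near(a,a), near(a,b), near(a,c), near(b,a), near(c,b), near(d,a), on(a), on(b)}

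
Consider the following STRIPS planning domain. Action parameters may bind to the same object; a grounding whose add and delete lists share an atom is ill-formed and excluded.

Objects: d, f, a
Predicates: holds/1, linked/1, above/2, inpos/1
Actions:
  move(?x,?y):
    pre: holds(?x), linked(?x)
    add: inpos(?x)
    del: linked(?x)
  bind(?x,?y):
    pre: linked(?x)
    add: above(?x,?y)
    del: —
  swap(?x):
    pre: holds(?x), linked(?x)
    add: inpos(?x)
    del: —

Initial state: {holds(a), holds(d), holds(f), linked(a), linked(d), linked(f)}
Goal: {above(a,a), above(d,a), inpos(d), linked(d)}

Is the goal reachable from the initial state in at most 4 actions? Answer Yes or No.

1. bind(d,a)  →  {above(d,a), holds(a), holds(d), holds(f), linked(a), linked(d), linked(f)}
2. bind(a,a)  →  {above(a,a), above(d,a), holds(a), holds(d), holds(f), linked(a), linked(d), linked(f)}
3. swap(d)  →  {above(a,a), above(d,a), holds(a), holds(d), holds(f), inpos(d), linked(a), linked(d), linked(f)}
optimal plan length = 3; 3 ≤ 4

Yes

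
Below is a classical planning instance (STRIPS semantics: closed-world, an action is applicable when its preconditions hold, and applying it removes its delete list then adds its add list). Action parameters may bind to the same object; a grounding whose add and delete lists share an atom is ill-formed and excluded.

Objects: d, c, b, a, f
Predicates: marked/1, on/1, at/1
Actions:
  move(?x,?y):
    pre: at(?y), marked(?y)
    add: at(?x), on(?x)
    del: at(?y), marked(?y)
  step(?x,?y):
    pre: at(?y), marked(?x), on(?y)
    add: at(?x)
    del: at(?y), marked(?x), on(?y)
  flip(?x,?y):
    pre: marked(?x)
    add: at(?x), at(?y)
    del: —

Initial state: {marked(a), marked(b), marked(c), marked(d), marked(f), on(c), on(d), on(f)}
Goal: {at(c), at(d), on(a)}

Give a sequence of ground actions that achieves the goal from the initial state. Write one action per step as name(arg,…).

1. flip(d,d)  →  {at(d), marked(a), marked(b), marked(c), marked(d), marked(f), on(c), on(d), on(f)}
2. move(a,d)  →  {at(a), marked(a), marked(b), marked(c), marked(f), on(a), on(c), on(d), on(f)}
3. flip(c,d)  →  {at(a), at(c), at(d), marked(a), marked(b), marked(c), marked(f), on(a), on(c), on(d), on(f)}

flip(d,d); move(a,d); flip(c,d)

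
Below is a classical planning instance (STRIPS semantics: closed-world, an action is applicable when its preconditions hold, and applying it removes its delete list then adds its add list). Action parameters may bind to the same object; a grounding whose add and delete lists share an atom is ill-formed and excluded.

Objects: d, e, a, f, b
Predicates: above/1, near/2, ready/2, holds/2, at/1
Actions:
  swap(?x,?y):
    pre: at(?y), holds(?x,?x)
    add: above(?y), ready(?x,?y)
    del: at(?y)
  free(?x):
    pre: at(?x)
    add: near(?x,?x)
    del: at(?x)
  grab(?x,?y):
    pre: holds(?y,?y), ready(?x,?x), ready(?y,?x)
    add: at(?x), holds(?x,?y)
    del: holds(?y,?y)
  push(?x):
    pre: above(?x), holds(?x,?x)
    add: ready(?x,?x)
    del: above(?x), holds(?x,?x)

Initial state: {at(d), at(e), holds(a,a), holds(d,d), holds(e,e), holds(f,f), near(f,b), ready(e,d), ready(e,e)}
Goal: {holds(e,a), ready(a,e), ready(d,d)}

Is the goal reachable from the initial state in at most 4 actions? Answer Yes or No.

1. swap(d,d)  →  {above(d), at(e), holds(a,a), holds(d,d), holds(e,e), holds(f,f), near(f,b), ready(d,d), ready(e,d), ready(e,e)}
2. swap(a,e)  →  {above(d), above(e), holds(a,a), holds(d,d), holds(e,e), holds(f,f), near(f,b), ready(a,e), ready(d,d), ready(e,d), ready(e,e)}
3. grab(e,a)  →  {above(d), above(e), at(e), holds(d,d), holds(e,a), holds(e,e), holds(f,f), near(f,b), ready(a,e), ready(d,d), ready(e,d), ready(e,e)}
optimal plan length = 3; 3 ≤ 4

Yes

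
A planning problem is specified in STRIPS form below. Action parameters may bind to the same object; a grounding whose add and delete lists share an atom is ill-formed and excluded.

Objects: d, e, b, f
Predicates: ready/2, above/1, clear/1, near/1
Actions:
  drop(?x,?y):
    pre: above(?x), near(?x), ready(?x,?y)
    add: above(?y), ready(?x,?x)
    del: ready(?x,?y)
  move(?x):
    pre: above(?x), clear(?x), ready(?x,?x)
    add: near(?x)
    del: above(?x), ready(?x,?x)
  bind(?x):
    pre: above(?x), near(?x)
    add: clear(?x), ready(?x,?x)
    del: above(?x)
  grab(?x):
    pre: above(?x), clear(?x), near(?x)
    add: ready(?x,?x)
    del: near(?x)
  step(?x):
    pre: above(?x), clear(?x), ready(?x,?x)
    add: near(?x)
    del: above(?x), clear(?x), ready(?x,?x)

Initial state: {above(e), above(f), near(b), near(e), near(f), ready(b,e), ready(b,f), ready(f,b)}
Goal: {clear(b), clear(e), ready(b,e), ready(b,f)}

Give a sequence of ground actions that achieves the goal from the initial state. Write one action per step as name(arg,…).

1. drop(f,b)  →  {above(b), above(e), above(f), near(b), near(e), near(f), ready(b,e), ready(b,f), ready(f,f)}
2. bind(e)  →  {above(b), above(f), clear(e), near(b), near(e), near(f), ready(b,e), ready(b,f), ready(e,e), ready(f,f)}
3. bind(b)  →  {above(f), clear(b), clear(e), near(b), near(e), near(f), ready(b,b), ready(b,e), ready(b,f), ready(e,e), ready(f,f)}

drop(f,b); bind(e); bind(b)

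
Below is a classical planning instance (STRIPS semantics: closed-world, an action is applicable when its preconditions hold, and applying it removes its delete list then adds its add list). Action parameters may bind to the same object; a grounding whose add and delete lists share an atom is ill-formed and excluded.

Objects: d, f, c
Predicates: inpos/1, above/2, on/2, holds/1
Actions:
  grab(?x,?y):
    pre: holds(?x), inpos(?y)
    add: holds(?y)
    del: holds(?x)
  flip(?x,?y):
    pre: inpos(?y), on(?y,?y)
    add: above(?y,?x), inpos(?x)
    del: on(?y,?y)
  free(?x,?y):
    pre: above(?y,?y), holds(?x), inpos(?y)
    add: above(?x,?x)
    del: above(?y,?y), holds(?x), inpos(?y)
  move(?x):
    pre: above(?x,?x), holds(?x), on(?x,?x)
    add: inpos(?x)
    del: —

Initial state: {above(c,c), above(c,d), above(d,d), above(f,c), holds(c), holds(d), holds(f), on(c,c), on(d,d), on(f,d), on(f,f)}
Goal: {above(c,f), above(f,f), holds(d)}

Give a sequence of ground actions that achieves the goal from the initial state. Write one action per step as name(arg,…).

move(c); flip(f,c); flip(f,f)

1. move(c)  →  {above(c,c), above(c,d), above(d,d), above(f,c), holds(c), holds(d), holds(f), inpos(c), on(c,c), on(d,d), on(f,d), on(f,f)}
2. flip(f,c)  →  {above(c,c), above(c,d), above(c,f), above(d,d), above(f,c), holds(c), holds(d), holds(f), inpos(c), inpos(f), on(d,d), on(f,d), on(f,f)}
3. flip(f,f)  →  {above(c,c), above(c,d), above(c,f), above(d,d), above(f,c), above(f,f), holds(c), holds(d), holds(f), inpos(c), inpos(f), on(d,d), on(f,d)}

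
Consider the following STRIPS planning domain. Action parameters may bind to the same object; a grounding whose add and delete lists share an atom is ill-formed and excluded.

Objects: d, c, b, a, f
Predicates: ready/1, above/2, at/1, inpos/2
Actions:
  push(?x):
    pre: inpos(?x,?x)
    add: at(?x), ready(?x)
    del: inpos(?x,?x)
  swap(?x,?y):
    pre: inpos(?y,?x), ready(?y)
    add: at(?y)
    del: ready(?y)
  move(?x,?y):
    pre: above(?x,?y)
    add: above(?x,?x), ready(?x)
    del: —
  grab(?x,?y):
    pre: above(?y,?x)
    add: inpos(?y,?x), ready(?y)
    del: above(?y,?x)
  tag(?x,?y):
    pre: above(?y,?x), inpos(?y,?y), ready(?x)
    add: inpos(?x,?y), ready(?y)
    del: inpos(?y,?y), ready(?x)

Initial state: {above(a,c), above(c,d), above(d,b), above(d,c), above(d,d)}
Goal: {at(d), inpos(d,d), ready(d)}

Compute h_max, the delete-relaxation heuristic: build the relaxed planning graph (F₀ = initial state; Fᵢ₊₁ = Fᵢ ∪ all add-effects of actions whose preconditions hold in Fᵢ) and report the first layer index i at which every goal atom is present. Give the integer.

F0 = init (5 atoms)
F1 = F0 ∪ {above(a,a), above(c,c), inpos(a,c), inpos(c,d), inpos(d,b), inpos(d,c), inpos(d,d), ready(a), ready(c), ready(d)}  (15 atoms)
F2 = F1 ∪ {at(a), at(c), at(d), inpos(a,a), inpos(c,c)}  (20 atoms)
goal ⊆ F2  ⇒  h_max = 2

2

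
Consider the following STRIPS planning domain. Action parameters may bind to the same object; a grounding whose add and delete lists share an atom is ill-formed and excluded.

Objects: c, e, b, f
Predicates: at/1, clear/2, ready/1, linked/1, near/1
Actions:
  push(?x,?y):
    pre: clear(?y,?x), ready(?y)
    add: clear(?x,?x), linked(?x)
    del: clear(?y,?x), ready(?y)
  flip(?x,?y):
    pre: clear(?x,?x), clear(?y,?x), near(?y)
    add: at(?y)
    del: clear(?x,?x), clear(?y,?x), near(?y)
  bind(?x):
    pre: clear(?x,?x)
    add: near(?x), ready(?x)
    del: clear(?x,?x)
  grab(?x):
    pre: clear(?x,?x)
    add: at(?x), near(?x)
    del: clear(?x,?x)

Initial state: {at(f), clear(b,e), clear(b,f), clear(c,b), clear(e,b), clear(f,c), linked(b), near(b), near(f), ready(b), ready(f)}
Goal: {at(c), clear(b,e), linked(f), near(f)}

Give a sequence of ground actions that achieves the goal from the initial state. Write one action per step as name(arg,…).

push(c,f); push(f,b); grab(c)

1. push(c,f)  →  {at(f), clear(b,e), clear(b,f), clear(c,b), clear(c,c), clear(e,b), linked(b), linked(c), near(b), near(f), ready(b)}
2. push(f,b)  →  {at(f), clear(b,e), clear(c,b), clear(c,c), clear(e,b), clear(f,f), linked(b), linked(c), linked(f), near(b), near(f)}
3. grab(c)  →  {at(c), at(f), clear(b,e), clear(c,b), clear(e,b), clear(f,f), linked(b), linked(c), linked(f), near(b), near(c), near(f)}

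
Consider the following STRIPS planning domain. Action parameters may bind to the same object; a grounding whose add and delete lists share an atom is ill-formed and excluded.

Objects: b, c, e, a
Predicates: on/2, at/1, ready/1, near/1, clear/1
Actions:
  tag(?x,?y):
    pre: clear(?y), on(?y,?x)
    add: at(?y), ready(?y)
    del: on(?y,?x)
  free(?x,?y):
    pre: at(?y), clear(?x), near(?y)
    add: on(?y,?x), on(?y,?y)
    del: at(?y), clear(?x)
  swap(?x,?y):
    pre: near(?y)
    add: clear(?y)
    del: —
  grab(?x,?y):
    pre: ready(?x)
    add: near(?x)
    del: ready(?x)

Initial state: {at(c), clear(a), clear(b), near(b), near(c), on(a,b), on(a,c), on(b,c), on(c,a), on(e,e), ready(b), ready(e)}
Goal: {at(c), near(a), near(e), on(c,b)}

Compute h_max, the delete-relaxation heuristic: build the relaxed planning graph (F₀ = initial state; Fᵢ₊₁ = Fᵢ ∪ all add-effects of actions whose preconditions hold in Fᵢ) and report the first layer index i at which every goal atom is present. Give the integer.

F0 = init (12 atoms)
F1 = F0 ∪ {at(a), at(b), clear(c), near(e), on(c,b), on(c,c), ready(a)}  (19 atoms)
F2 = F1 ∪ {clear(e), near(a), on(b,a), on(b,b), ready(c)}  (24 atoms)
goal ⊆ F2  ⇒  h_max = 2

2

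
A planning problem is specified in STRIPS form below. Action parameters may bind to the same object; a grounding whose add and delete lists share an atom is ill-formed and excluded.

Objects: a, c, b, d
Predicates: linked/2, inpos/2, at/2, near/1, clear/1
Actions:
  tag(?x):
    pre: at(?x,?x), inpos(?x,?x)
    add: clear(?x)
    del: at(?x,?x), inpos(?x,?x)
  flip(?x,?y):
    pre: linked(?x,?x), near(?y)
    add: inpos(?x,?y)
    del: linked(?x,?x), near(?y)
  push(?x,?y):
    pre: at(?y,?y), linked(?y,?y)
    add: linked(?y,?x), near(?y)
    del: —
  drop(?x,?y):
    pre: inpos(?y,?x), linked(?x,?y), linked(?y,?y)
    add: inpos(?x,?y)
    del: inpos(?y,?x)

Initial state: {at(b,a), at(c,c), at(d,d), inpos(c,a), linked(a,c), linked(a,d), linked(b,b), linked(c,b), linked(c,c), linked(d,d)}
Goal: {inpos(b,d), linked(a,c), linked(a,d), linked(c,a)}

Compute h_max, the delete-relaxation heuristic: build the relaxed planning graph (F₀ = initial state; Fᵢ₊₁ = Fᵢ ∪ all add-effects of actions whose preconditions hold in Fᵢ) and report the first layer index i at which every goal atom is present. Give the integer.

2

F0 = init (10 atoms)
F1 = F0 ∪ {inpos(a,c), linked(c,a), linked(c,d), linked(d,a), linked(d,b), linked(d,c), near(c), near(d)}  (18 atoms)
F2 = F1 ∪ {inpos(b,c), inpos(b,d), inpos(c,c), inpos(c,d), inpos(d,c), inpos(d,d)}  (24 atoms)
goal ⊆ F2  ⇒  h_max = 2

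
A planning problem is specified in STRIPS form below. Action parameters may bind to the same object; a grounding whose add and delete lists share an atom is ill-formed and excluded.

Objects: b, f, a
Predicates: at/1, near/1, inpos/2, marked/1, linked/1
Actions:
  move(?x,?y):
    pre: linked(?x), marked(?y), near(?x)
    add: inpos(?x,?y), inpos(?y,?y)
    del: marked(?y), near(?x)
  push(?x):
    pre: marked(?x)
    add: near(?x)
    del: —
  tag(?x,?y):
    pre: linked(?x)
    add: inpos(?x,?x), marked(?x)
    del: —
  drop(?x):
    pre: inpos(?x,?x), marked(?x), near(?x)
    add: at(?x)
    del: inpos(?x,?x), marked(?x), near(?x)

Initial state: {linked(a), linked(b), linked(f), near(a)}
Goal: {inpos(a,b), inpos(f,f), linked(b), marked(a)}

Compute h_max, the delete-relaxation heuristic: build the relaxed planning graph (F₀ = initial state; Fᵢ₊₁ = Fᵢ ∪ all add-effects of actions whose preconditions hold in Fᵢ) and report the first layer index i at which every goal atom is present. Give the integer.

2

F0 = init (4 atoms)
F1 = F0 ∪ {inpos(a,a), inpos(b,b), inpos(f,f), marked(a), marked(b), marked(f)}  (10 atoms)
F2 = F1 ∪ {at(a), inpos(a,b), inpos(a,f), near(b), near(f)}  (15 atoms)
goal ⊆ F2  ⇒  h_max = 2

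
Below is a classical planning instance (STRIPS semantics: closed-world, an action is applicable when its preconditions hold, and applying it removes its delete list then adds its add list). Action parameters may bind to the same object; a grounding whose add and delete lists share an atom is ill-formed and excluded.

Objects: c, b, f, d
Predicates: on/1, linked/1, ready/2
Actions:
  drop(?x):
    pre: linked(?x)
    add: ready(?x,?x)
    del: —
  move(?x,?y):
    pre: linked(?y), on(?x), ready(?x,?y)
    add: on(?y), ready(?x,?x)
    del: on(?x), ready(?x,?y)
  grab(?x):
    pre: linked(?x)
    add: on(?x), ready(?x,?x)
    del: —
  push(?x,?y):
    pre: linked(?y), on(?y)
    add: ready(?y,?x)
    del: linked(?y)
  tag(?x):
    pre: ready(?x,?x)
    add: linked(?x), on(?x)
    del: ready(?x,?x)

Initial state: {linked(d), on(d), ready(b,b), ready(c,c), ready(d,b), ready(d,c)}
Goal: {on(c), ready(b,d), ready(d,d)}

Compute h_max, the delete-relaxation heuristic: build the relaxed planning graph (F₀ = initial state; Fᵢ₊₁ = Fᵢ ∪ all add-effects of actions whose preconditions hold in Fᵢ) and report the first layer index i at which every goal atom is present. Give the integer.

F0 = init (6 atoms)
F1 = F0 ∪ {linked(b), linked(c), on(b), on(c), ready(d,d), ready(d,f)}  (12 atoms)
F2 = F1 ∪ {ready(b,c), ready(b,d), ready(b,f), ready(c,b), ready(c,d), ready(c,f)}  (18 atoms)
goal ⊆ F2  ⇒  h_max = 2

2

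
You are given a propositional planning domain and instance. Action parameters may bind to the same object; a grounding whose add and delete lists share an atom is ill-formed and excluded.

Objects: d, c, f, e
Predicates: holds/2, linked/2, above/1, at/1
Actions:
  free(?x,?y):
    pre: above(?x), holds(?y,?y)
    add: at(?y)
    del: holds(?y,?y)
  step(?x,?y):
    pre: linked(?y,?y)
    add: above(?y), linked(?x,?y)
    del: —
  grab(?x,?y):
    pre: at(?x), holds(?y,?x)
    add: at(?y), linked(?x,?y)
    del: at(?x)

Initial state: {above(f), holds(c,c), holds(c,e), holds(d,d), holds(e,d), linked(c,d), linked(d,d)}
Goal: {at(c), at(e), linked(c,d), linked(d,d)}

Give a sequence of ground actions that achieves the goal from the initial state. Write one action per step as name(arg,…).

1. free(f,d)  →  {above(f), at(d), holds(c,c), holds(c,e), holds(e,d), linked(c,d), linked(d,d)}
2. free(f,c)  →  {above(f), at(c), at(d), holds(c,e), holds(e,d), linked(c,d), linked(d,d)}
3. grab(d,e)  →  {above(f), at(c), at(e), holds(c,e), holds(e,d), linked(c,d), linked(d,d), linked(d,e)}

free(f,d); free(f,c); grab(d,e)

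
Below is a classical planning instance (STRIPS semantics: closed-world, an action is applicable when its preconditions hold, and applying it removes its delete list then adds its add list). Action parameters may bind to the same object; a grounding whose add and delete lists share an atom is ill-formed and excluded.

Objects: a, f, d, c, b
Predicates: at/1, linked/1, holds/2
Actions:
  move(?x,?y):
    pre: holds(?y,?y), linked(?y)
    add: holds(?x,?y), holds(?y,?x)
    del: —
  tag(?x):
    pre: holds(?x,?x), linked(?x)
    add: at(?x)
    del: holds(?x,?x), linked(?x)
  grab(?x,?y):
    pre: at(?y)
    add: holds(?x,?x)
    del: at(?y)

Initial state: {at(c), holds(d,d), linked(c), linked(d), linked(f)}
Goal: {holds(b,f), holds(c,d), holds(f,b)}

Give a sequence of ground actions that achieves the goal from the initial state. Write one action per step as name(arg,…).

1. move(c,d)  →  {at(c), holds(c,d), holds(d,c), holds(d,d), linked(c), linked(d), linked(f)}
2. grab(f,c)  →  {holds(c,d), holds(d,c), holds(d,d), holds(f,f), linked(c), linked(d), linked(f)}
3. move(b,f)  →  {holds(b,f), holds(c,d), holds(d,c), holds(d,d), holds(f,b), holds(f,f), linked(c), linked(d), linked(f)}

move(c,d); grab(f,c); move(b,f)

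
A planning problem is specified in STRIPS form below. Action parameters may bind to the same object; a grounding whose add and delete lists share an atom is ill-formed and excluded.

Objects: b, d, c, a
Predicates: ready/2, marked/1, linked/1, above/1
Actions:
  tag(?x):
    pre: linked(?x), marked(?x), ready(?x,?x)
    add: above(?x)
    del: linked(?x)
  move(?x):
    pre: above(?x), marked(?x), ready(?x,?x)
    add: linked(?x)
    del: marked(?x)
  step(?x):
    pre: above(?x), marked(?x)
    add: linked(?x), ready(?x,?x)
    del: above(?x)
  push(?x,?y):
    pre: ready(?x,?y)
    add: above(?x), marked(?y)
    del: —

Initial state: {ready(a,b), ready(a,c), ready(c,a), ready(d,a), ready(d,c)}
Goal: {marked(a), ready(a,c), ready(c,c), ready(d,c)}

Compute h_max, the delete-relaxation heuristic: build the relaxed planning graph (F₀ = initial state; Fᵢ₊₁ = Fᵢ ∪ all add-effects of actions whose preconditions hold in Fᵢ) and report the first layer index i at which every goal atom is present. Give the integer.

F0 = init (5 atoms)
F1 = F0 ∪ {above(a), above(c), above(d), marked(a), marked(b), marked(c)}  (11 atoms)
F2 = F1 ∪ {linked(a), linked(c), ready(a,a), ready(c,c)}  (15 atoms)
goal ⊆ F2  ⇒  h_max = 2

2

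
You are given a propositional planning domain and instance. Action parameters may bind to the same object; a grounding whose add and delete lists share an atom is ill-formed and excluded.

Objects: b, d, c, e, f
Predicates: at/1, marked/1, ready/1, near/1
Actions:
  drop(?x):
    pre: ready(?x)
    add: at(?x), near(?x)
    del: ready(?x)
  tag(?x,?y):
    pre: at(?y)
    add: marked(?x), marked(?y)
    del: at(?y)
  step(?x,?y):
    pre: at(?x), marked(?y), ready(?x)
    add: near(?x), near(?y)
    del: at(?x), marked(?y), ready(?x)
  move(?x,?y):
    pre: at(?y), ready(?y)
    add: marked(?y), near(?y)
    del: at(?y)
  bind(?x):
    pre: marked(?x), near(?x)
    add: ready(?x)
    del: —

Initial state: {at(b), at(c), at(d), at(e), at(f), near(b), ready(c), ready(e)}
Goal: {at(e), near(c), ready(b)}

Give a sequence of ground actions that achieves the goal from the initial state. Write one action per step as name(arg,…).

drop(c); tag(b,b); bind(b)

1. drop(c)  →  {at(b), at(c), at(d), at(e), at(f), near(b), near(c), ready(e)}
2. tag(b,b)  →  {at(c), at(d), at(e), at(f), marked(b), near(b), near(c), ready(e)}
3. bind(b)  →  {at(c), at(d), at(e), at(f), marked(b), near(b), near(c), ready(b), ready(e)}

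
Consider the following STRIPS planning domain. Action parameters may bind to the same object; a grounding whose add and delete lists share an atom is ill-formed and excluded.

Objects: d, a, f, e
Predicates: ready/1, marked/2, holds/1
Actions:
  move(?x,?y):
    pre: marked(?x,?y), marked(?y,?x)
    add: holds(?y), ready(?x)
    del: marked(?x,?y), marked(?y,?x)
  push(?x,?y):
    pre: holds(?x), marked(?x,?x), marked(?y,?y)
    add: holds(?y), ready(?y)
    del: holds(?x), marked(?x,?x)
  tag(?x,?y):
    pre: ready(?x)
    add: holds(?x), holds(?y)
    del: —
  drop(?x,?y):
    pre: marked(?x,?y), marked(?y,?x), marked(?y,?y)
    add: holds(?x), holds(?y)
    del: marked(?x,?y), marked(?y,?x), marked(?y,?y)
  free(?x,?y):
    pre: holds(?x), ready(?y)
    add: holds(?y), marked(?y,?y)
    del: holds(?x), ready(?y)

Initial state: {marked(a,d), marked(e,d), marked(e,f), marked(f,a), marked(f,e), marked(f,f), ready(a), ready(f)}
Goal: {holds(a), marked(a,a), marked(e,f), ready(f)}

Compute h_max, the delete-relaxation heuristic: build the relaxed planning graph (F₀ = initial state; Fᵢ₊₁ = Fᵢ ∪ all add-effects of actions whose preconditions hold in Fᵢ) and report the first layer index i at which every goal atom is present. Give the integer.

F0 = init (8 atoms)
F1 = F0 ∪ {holds(a), holds(d), holds(e), holds(f), ready(e)}  (13 atoms)
F2 = F1 ∪ {marked(a,a), marked(e,e)}  (15 atoms)
goal ⊆ F2  ⇒  h_max = 2

2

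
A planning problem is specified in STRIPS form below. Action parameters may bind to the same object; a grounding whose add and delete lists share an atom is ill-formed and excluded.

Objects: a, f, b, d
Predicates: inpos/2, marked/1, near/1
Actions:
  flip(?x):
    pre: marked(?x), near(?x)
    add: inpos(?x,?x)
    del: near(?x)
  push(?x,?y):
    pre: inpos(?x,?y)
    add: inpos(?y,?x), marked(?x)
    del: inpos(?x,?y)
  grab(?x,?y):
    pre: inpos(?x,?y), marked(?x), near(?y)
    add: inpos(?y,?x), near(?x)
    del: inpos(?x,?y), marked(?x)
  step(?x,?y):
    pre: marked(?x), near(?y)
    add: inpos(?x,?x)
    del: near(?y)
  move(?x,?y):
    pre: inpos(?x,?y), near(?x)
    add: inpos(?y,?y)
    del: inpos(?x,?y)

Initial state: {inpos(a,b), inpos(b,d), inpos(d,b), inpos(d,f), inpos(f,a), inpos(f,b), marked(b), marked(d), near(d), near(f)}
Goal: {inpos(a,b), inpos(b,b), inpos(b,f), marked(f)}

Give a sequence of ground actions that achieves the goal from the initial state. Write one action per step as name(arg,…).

1. push(f,b)  →  {inpos(a,b), inpos(b,d), inpos(b,f), inpos(d,b), inpos(d,f), inpos(f,a), marked(b), marked(d), marked(f), near(d), near(f)}
2. step(b,f)  →  {inpos(a,b), inpos(b,b), inpos(b,d), inpos(b,f), inpos(d,b), inpos(d,f), inpos(f,a), marked(b), marked(d), marked(f), near(d)}

push(f,b); step(b,f)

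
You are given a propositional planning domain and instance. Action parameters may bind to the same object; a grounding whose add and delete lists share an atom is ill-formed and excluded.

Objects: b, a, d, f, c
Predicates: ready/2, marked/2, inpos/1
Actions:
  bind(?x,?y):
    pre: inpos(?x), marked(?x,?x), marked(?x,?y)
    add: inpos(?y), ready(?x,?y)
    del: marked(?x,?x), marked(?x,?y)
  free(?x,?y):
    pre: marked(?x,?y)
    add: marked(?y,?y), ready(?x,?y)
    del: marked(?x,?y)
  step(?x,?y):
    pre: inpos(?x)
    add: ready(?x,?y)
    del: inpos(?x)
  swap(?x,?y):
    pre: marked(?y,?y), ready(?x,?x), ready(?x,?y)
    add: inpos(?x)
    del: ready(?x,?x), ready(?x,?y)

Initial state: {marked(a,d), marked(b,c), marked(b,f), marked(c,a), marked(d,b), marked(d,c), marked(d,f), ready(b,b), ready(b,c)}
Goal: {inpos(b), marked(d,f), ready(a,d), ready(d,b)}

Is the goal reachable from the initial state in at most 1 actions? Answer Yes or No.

1. free(a,d)  →  {marked(b,c), marked(b,f), marked(c,a), marked(d,b), marked(d,c), marked(d,d), marked(d,f), ready(a,d), ready(b,b), ready(b,c)}
2. free(d,b)  →  {marked(b,b), marked(b,c), marked(b,f), marked(c,a), marked(d,c), marked(d,d), marked(d,f), ready(a,d), ready(b,b), ready(b,c), ready(d,b)}
3. swap(b,b)  →  {inpos(b), marked(b,b), marked(b,c), marked(b,f), marked(c,a), marked(d,c), marked(d,d), marked(d,f), ready(a,d), ready(b,c), ready(d,b)}
optimal plan length = 3; 3 > 1

No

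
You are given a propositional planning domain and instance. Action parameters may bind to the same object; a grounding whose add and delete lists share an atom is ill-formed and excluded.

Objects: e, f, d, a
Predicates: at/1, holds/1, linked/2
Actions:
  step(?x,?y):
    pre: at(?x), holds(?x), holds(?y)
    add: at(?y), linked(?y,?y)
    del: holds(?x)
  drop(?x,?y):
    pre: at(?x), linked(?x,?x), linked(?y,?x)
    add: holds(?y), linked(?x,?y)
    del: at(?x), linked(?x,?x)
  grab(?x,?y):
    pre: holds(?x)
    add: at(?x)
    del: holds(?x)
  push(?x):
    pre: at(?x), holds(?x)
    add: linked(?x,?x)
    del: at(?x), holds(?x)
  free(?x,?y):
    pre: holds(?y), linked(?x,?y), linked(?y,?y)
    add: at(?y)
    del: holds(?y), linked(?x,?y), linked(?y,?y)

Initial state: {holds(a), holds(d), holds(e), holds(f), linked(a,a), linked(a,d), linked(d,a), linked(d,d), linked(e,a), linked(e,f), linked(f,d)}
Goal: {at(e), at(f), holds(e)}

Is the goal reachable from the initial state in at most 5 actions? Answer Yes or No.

1. grab(e,e)  →  {at(e), holds(a), holds(d), holds(f), linked(a,a), linked(a,d), linked(d,a), linked(d,d), linked(e,a), linked(e,f), linked(f,d)}
2. grab(f,e)  →  {at(e), at(f), holds(a), holds(d), linked(a,a), linked(a,d), linked(d,a), linked(d,d), linked(e,a), linked(e,f), linked(f,d)}
3. grab(a,e)  →  {at(a), at(e), at(f), holds(d), linked(a,a), linked(a,d), linked(d,a), linked(d,d), linked(e,a), linked(e,f), linked(f,d)}
4. drop(a,e)  →  {at(e), at(f), holds(d), holds(e), linked(a,d), linked(a,e), linked(d,a), linked(d,d), linked(e,a), linked(e,f), linked(f,d)}
optimal plan length = 4; 4 ≤ 5

Yes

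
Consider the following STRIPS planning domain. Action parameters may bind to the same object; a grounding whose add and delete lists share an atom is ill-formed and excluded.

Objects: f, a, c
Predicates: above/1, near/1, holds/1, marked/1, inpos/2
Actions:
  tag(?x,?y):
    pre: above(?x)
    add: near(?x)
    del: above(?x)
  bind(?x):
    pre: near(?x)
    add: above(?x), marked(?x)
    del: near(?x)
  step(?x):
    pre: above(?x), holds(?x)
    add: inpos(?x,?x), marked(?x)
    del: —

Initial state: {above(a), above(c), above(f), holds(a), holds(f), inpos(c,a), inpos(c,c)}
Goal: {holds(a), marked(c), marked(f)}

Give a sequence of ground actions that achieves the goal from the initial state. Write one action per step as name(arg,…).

tag(c,f); bind(c); step(f)

1. tag(c,f)  →  {above(a), above(f), holds(a), holds(f), inpos(c,a), inpos(c,c), near(c)}
2. bind(c)  →  {above(a), above(c), above(f), holds(a), holds(f), inpos(c,a), inpos(c,c), marked(c)}
3. step(f)  →  {above(a), above(c), above(f), holds(a), holds(f), inpos(c,a), inpos(c,c), inpos(f,f), marked(c), marked(f)}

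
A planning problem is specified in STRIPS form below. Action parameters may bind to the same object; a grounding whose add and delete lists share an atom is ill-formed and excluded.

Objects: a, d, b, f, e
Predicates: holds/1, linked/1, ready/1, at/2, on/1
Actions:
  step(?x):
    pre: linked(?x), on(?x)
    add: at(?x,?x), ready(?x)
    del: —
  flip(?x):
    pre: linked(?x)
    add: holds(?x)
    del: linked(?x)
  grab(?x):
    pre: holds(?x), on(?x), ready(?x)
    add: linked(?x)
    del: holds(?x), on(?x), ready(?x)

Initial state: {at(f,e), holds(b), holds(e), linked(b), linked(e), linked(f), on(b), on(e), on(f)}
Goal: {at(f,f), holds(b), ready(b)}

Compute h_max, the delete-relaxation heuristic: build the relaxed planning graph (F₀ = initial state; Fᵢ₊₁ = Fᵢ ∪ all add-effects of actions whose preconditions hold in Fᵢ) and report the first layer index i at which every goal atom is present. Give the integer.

1

F0 = init (9 atoms)
F1 = F0 ∪ {at(b,b), at(e,e), at(f,f), holds(f), ready(b), ready(e), ready(f)}  (16 atoms)
goal ⊆ F1  ⇒  h_max = 1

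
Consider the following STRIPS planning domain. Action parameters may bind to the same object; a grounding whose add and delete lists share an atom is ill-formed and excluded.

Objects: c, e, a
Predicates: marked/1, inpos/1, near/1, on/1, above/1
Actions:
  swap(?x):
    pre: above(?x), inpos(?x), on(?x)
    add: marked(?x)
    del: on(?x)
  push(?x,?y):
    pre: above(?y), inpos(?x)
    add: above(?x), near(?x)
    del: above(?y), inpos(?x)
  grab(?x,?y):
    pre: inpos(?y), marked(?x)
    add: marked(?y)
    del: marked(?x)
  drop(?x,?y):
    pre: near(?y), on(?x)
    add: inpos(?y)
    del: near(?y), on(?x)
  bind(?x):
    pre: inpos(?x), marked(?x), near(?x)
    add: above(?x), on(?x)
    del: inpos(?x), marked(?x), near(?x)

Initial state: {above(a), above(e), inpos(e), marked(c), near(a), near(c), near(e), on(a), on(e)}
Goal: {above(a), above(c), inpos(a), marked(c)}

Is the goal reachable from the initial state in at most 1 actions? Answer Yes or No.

1. drop(e,c)  →  {above(a), above(e), inpos(c), inpos(e), marked(c), near(a), near(e), on(a)}
2. push(c,e)  →  {above(a), above(c), inpos(e), marked(c), near(a), near(c), near(e), on(a)}
3. drop(a,a)  →  {above(a), above(c), inpos(a), inpos(e), marked(c), near(c), near(e)}
optimal plan length = 3; 3 > 1

No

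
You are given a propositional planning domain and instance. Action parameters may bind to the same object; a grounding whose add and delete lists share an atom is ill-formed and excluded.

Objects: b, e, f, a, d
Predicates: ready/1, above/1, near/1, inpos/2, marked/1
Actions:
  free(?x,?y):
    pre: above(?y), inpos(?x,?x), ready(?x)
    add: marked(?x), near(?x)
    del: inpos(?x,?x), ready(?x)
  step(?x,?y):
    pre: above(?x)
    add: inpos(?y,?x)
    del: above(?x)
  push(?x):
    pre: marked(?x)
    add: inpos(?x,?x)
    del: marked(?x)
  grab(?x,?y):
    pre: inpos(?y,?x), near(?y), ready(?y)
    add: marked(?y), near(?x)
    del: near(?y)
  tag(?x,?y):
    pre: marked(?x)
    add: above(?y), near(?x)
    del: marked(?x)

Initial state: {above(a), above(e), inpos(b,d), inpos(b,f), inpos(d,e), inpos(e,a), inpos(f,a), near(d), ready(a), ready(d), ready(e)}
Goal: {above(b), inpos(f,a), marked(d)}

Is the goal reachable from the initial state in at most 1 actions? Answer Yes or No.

1. grab(e,d)  →  {above(a), above(e), inpos(b,d), inpos(b,f), inpos(d,e), inpos(e,a), inpos(f,a), marked(d), near(e), ready(a), ready(d), ready(e)}
2. grab(a,e)  →  {above(a), above(e), inpos(b,d), inpos(b,f), inpos(d,e), inpos(e,a), inpos(f,a), marked(d), marked(e), near(a), ready(a), ready(d), ready(e)}
3. tag(e,b)  →  {above(a), above(b), above(e), inpos(b,d), inpos(b,f), inpos(d,e), inpos(e,a), inpos(f,a), marked(d), near(a), near(e), ready(a), ready(d), ready(e)}
optimal plan length = 3; 3 > 1

No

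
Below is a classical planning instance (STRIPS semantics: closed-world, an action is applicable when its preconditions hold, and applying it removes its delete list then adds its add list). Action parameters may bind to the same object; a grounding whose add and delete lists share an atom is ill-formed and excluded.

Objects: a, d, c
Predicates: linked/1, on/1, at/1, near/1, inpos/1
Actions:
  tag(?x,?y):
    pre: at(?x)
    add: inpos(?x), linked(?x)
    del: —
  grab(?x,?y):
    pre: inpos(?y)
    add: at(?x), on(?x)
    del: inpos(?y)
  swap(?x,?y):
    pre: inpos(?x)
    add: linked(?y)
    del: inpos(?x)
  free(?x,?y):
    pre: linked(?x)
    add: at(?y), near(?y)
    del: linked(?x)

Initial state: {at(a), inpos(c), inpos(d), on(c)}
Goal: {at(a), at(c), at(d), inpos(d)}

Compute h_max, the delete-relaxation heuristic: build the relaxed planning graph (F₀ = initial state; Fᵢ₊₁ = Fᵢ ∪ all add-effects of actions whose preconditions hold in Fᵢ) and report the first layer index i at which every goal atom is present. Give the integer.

1

F0 = init (4 atoms)
F1 = F0 ∪ {at(c), at(d), inpos(a), linked(a), linked(c), linked(d), on(a), on(d)}  (12 atoms)
goal ⊆ F1  ⇒  h_max = 1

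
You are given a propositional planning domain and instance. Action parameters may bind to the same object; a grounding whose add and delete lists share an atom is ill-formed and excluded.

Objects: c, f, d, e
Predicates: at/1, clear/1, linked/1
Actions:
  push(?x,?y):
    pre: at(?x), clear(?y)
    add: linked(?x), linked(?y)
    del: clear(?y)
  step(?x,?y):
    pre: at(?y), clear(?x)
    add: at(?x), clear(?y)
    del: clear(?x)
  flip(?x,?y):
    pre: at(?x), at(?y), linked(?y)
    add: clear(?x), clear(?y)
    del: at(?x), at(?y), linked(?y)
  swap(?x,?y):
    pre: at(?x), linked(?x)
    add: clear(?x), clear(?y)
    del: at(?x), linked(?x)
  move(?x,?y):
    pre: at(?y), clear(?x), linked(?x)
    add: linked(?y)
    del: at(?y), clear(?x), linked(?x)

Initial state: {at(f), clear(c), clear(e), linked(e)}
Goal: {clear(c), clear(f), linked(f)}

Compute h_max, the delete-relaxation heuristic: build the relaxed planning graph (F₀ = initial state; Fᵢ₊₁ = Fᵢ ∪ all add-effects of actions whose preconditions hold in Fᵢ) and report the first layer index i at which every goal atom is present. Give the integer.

F0 = init (4 atoms)
F1 = F0 ∪ {at(c), at(e), clear(f), linked(c), linked(f)}  (9 atoms)
goal ⊆ F1  ⇒  h_max = 1

1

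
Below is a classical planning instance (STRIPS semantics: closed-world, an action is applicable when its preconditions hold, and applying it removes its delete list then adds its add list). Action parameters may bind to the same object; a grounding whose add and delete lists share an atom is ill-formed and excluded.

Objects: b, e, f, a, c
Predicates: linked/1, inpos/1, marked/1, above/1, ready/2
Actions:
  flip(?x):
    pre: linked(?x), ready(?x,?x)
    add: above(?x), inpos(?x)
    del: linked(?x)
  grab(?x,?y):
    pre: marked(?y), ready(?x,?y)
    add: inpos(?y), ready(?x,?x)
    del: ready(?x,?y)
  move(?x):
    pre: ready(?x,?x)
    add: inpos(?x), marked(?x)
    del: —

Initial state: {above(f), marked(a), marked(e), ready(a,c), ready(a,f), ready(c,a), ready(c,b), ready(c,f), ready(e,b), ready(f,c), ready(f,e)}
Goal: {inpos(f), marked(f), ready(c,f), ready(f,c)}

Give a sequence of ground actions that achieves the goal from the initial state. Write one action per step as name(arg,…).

grab(f,e); move(f)

1. grab(f,e)  →  {above(f), inpos(e), marked(a), marked(e), ready(a,c), ready(a,f), ready(c,a), ready(c,b), ready(c,f), ready(e,b), ready(f,c), ready(f,f)}
2. move(f)  →  {above(f), inpos(e), inpos(f), marked(a), marked(e), marked(f), ready(a,c), ready(a,f), ready(c,a), ready(c,b), ready(c,f), ready(e,b), ready(f,c), ready(f,f)}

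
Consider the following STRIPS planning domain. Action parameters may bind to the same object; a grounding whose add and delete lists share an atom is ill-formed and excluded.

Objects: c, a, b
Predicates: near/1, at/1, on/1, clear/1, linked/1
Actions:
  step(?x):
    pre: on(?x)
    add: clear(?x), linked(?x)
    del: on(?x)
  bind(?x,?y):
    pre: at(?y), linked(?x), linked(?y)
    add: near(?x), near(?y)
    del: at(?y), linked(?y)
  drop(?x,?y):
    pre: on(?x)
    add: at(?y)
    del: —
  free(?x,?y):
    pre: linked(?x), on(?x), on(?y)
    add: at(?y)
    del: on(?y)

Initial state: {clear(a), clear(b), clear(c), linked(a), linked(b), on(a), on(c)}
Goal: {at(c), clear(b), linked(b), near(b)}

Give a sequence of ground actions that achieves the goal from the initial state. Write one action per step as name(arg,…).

drop(c,c); drop(c,a); bind(b,a)

1. drop(c,c)  →  {at(c), clear(a), clear(b), clear(c), linked(a), linked(b), on(a), on(c)}
2. drop(c,a)  →  {at(a), at(c), clear(a), clear(b), clear(c), linked(a), linked(b), on(a), on(c)}
3. bind(b,a)  →  {at(c), clear(a), clear(b), clear(c), linked(b), near(a), near(b), on(a), on(c)}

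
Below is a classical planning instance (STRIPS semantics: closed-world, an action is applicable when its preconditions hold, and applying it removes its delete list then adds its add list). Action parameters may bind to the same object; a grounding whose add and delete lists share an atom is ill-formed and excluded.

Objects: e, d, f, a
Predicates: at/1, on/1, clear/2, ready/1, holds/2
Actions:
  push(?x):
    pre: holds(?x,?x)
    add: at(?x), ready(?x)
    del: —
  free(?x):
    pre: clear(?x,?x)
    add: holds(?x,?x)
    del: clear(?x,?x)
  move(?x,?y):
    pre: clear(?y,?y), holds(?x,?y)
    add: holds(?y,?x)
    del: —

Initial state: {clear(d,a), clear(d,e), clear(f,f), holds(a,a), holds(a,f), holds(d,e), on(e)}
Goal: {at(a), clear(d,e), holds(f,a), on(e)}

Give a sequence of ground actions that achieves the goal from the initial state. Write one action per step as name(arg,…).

push(a); move(a,f)

1. push(a)  →  {at(a), clear(d,a), clear(d,e), clear(f,f), holds(a,a), holds(a,f), holds(d,e), on(e), ready(a)}
2. move(a,f)  →  {at(a), clear(d,a), clear(d,e), clear(f,f), holds(a,a), holds(a,f), holds(d,e), holds(f,a), on(e), ready(a)}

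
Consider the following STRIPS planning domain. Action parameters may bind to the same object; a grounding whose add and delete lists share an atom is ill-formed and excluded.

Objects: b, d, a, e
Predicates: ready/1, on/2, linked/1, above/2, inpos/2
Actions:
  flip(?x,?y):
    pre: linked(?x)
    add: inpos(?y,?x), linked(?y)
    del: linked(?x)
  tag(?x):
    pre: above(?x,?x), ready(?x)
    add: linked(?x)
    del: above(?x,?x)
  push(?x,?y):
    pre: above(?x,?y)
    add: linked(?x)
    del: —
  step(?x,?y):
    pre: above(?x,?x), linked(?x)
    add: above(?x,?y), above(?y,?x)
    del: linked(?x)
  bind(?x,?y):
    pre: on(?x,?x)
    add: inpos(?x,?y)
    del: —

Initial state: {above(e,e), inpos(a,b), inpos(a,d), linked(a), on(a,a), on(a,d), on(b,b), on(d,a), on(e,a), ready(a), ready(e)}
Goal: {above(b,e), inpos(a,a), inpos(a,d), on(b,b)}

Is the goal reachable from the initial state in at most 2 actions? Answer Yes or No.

No

1. flip(a,e)  →  {above(e,e), inpos(a,b), inpos(a,d), inpos(e,a), linked(e), on(a,a), on(a,d), on(b,b), on(d,a), on(e,a), ready(a), ready(e)}
2. step(e,b)  →  {above(b,e), above(e,b), above(e,e), inpos(a,b), inpos(a,d), inpos(e,a), on(a,a), on(a,d), on(b,b), on(d,a), on(e,a), ready(a), ready(e)}
3. bind(a,a)  →  {above(b,e), above(e,b), above(e,e), inpos(a,a), inpos(a,b), inpos(a,d), inpos(e,a), on(a,a), on(a,d), on(b,b), on(d,a), on(e,a), ready(a), ready(e)}
optimal plan length = 3; 3 > 2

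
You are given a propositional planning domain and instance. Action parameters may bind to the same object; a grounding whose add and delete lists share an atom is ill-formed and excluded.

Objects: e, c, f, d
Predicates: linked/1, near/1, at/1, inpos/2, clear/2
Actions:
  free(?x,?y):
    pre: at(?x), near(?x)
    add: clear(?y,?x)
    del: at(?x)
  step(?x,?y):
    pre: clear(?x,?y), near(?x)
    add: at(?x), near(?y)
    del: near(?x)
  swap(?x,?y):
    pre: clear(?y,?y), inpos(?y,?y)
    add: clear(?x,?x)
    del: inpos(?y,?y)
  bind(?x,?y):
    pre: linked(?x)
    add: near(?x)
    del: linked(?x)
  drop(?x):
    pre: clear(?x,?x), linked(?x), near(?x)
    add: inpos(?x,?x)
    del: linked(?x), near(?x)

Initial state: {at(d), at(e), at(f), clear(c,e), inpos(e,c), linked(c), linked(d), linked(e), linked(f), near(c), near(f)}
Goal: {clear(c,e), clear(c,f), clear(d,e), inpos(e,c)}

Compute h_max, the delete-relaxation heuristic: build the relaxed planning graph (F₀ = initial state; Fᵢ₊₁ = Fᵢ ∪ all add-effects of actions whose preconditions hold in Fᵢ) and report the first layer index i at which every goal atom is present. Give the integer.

2

F0 = init (11 atoms)
F1 = F0 ∪ {at(c), clear(c,f), clear(d,f), clear(e,f), clear(f,f), near(d), near(e)}  (18 atoms)
F2 = F1 ∪ {clear(c,c), clear(c,d), clear(d,c), clear(d,d), clear(d,e), clear(e,c), clear(e,d), clear(e,e), clear(f,c), clear(f,d), clear(f,e), inpos(f,f)}  (30 atoms)
goal ⊆ F2  ⇒  h_max = 2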